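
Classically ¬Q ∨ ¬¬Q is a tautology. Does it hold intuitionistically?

This is the weak law of excluded middle, which is not intuitionistically valid.
A Kripke countermodel: worlds w0, w1, w2; order generated by w0 ≤ w1, w0 ≤ w2; atoms true at each world — w0:{}; w1:{Q}; w2:{}.
w0 ⊮ ¬Q ∨ ¬¬Q: neither disjunct is forced at w0.
w0 ⊮ ¬Q since w1 is accessible from w0 and w1 ⊩ Q.
So the root w0 does not force the formula.

No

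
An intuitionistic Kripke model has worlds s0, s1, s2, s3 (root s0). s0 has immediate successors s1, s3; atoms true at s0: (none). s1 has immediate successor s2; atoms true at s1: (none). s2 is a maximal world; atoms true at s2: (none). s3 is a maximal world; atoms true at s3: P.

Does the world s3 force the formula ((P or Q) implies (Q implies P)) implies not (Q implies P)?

No

s3 does not force ((P or Q) implies (Q implies P)) implies not (Q implies P): already at s3 itself, s3 forces (P or Q) implies (Q implies P) but s3 does not force not (Q implies P).
s3 does not force not (Q implies P) since s3 is accessible from s3 and s3 forces Q implies P.
s3 forces Q implies P vacuously: no world accessible from s3 forces the antecedent Q.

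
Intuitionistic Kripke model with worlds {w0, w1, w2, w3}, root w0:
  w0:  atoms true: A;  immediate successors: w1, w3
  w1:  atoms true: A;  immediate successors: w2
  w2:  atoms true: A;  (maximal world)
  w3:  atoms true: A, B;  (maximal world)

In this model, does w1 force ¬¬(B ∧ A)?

No

w1 ⊮ ¬¬(B ∧ A) since w1 is accessible from w1 and w1 ⊩ ¬(B ∧ A).
w1 ⊩ ¬(B ∧ A): no world accessible from w1 forces B ∧ A.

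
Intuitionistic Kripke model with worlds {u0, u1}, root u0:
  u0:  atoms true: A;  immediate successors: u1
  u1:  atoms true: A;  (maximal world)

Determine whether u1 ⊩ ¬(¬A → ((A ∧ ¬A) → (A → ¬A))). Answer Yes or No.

u1 ⊮ ¬(¬A → ((A ∧ ¬A) → (A → ¬A))) since u1 is accessible from u1 and u1 ⊩ ¬A → ((A ∧ ¬A) → (A → ¬A)).
u1 ⊩ ¬A → ((A ∧ ¬A) → (A → ¬A)) vacuously: no world accessible from u1 forces the antecedent ¬A.

No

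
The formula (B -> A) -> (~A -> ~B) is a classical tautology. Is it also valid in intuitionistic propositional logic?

This is the forward direction of contraposition, which is intuitionistically derivable.
Assume B -> A and ~A. If B held then A would follow, contradicting ~A; so ~B.

Yes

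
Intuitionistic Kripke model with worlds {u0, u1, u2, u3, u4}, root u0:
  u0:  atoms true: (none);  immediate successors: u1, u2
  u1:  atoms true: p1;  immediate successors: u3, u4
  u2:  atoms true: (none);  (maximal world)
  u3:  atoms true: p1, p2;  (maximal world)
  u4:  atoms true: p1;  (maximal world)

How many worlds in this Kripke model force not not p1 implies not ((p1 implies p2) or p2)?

u0: does not force it — u0 does not force not not p1 implies not ((p1 implies p2) or p2): at the accessible world u1, u1 forces not not p1 but u1 does not force not ((p1 implies p2) or p2).
u1: does not force it — u1 does not force not not p1 implies not ((p1 implies p2) or p2): already at u1 itself, u1 forces not not p1 but u1 does not force not ((p1 implies p2) or p2).
u2: forces it.
u3: does not force it — u3 does not force not not p1 implies not ((p1 implies p2) or p2): already at u3 itself, u3 forces not not p1 but u3 does not force not ((p1 implies p2) or p2).
u4: forces it.
Worlds forcing the formula: {u2, u4}.

2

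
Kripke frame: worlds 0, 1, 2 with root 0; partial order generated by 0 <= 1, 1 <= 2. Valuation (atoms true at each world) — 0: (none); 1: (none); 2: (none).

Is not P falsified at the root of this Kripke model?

0 forces not P: no world accessible from 0 forces P.
So the root 0 forces not P; the model is not a countermodel.

No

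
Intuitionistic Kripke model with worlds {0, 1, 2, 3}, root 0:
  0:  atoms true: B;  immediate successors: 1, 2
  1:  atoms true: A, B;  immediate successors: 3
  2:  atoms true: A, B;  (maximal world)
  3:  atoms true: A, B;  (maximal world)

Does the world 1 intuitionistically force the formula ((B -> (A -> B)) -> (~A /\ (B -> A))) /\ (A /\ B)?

No

1 ||-/- ((B -> (A -> B)) -> (~A /\ (B -> A))) /\ (A /\ B) since 1 fails (B -> (A -> B)) -> (~A /\ (B -> A)).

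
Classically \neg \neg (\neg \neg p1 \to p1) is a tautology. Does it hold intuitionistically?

Yes

This is the double negation of double-negation elimination, which is intuitionistically derivable.
By Glivenko's theorem the double negation of any classical propositional tautology is intuitionistically provable; \neg \neg p1 \to p1 is classically a tautology.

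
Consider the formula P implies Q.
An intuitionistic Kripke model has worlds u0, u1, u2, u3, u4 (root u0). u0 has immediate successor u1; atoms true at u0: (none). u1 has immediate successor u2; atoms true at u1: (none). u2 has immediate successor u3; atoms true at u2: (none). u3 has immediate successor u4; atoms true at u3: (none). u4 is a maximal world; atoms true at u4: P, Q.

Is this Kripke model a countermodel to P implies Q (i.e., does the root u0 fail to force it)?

No

u0 forces P implies Q: every world accessible from u0 that forces P (namely u4) also forces Q.
So the root u0 forces P implies Q; the model is not a countermodel.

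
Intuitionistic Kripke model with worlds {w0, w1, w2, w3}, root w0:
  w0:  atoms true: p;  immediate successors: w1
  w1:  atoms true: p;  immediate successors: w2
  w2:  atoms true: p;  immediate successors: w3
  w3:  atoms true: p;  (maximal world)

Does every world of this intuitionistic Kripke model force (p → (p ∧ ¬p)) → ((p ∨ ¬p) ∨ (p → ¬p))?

w0 ⊩ (p → (p ∧ ¬p)) → ((p ∨ ¬p) ∨ (p → ¬p)) vacuously: no world accessible from w0 forces the antecedent p → (p ∧ ¬p).
Since the root w0 forces (p → (p ∧ ¬p)) → ((p ∨ ¬p) ∨ (p → ¬p)) and forcing is persistent (monotone upward), every world forces it.

Yes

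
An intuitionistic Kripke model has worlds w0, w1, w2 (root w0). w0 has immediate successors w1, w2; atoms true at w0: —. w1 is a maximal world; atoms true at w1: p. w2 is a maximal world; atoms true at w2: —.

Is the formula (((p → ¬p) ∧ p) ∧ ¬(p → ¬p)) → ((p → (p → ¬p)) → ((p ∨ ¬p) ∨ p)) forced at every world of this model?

Yes

w0 ⊩ (((p → ¬p) ∧ p) ∧ ¬(p → ¬p)) → ((p → (p → ¬p)) → ((p ∨ ¬p) ∨ p)) vacuously: no world accessible from w0 forces the antecedent ((p → ¬p) ∧ p) ∧ ¬(p → ¬p).
Since the root w0 forces (((p → ¬p) ∧ p) ∧ ¬(p → ¬p)) → ((p → (p → ¬p)) → ((p ∨ ¬p) ∨ p)) and forcing is persistent (monotone upward), every world forces it.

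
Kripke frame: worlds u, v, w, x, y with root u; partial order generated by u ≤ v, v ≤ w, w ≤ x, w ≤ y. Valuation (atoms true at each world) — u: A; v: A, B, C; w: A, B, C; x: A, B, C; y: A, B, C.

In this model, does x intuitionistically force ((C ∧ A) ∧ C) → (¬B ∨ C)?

x ⊩ ((C ∧ A) ∧ C) → (¬B ∨ C): every world accessible from x that forces (C ∧ A) ∧ C (namely x) also forces ¬B ∨ C.

Yes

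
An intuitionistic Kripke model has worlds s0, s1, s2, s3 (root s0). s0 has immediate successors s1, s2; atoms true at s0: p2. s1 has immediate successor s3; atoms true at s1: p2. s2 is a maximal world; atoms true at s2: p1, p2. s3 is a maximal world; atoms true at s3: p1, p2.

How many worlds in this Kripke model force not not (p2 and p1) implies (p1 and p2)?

2

s0: does not force it — s0 does not force not not (p2 and p1) implies (p1 and p2): already at s0 itself, s0 forces not not (p2 and p1) but s0 does not force p1 and p2.
s1: does not force it — s1 does not force not not (p2 and p1) implies (p1 and p2): already at s1 itself, s1 forces not not (p2 and p1) but s1 does not force p1 and p2.
s2: forces it.
s3: forces it.
Worlds forcing the formula: {s2, s3}.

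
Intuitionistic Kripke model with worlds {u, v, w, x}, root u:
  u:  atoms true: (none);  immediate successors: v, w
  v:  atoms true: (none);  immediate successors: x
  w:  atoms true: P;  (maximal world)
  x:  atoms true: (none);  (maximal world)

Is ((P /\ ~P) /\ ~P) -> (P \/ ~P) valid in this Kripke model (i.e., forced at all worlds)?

Yes

u ||- ((P /\ ~P) /\ ~P) -> (P \/ ~P) vacuously: no world accessible from u forces the antecedent (P /\ ~P) /\ ~P.
Since the root u forces ((P /\ ~P) /\ ~P) -> (P \/ ~P) and forcing is persistent (monotone upward), every world forces it.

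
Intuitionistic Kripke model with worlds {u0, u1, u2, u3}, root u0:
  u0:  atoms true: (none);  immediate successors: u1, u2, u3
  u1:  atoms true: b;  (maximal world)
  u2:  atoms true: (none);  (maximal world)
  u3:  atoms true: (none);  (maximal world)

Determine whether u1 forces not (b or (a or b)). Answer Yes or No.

No

u1 does not force not (b or (a or b)) since u1 is accessible from u1 and u1 forces b or (a or b).
u1 forces b or (a or b) via the disjunct b.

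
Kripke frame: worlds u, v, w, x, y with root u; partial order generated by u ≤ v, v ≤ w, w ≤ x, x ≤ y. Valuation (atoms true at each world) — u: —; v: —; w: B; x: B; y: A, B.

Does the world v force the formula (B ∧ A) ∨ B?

v ⊮ (B ∧ A) ∨ B: neither disjunct is forced at v.
v ⊮ B ∧ A since v fails B.

No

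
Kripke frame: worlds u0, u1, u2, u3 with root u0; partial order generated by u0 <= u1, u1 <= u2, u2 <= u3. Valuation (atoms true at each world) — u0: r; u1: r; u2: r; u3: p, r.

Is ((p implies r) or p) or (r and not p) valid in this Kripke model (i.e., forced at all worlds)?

Yes

u0 forces ((p implies r) or p) or (r and not p) via the disjunct (p implies r) or p.
Since the root u0 forces ((p implies r) or p) or (r and not p) and forcing is persistent (monotone upward), every world forces it.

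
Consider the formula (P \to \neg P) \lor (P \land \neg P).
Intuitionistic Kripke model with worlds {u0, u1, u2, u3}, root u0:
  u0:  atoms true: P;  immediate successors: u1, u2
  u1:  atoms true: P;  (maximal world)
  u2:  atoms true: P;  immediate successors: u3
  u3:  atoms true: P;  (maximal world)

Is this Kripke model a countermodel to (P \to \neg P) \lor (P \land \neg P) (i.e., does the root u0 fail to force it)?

Yes

u0 \nVdash (P \to \neg P) \lor (P \land \neg P): neither disjunct is forced at u0.
u0 \nVdash P \to \neg P: already at u0 itself, u0 \Vdash P but u0 \nVdash \neg P.
u0 \nVdash \neg P since u0 is accessible from u0 and u0 \Vdash P.
So the root u0 does not force (P \to \neg P) \lor (P \land \neg P); the model is a countermodel.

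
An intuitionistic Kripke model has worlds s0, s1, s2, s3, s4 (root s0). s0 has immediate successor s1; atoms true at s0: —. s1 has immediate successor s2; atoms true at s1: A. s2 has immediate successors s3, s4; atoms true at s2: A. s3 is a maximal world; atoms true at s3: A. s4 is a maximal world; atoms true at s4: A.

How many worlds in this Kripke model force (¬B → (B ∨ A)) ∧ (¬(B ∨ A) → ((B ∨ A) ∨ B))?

s0: does not force it — s0 ⊮ (¬B → (B ∨ A)) ∧ (¬(B ∨ A) → ((B ∨ A) ∨ B)) since s0 fails ¬B → (B ∨ A).
s1: forces it.
s2: forces it.
s3: forces it.
s4: forces it.
Worlds forcing the formula: {s1, s2, s3, s4}.

4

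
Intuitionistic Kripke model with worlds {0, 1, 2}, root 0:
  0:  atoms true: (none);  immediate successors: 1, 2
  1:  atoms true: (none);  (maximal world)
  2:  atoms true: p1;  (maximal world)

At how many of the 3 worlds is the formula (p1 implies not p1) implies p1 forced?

0: does not force it — 0 does not force (p1 implies not p1) implies p1: at the accessible world 1, 1 forces p1 implies not p1 but 1 does not force p1.
1: does not force it.
2: forces it.
Worlds forcing the formula: {2}.

1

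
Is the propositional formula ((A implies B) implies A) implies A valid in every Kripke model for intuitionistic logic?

This is Peirce's law, which is not intuitionistically valid.
A Kripke countermodel: worlds u0, u1; order generated by u0 <= u1; atoms true at each world — u0:{}; u1:{A}.
u0 does not force ((A implies B) implies A) implies A: already at u0 itself, u0 forces (A implies B) implies A but u0 does not force A.
u0 lacks atom A, so u0 does not force A.
So the root u0 does not force the formula.

No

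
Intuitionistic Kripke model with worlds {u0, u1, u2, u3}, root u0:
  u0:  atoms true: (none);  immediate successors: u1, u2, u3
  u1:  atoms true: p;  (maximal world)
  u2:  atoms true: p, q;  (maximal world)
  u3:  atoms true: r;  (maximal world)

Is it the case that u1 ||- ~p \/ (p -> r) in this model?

u1 ||-/- ~p \/ (p -> r): neither disjunct is forced at u1.
u1 ||-/- ~p since u1 is accessible from u1 and u1 ||- p.

No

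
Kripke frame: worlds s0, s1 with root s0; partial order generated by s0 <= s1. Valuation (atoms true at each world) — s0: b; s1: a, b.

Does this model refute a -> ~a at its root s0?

Yes

s0 ||-/- a -> ~a: at the accessible world s1, s1 ||- a but s1 ||-/- ~a.
s1 ||-/- ~a since s1 is accessible from s1 and s1 ||- a.
So the root s0 does not force a -> ~a; the model is a countermodel.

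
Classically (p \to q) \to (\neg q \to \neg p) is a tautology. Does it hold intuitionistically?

Yes

This is the forward direction of contraposition, which is intuitionistically derivable.
Assume p \to q and \neg q. If p held then q would follow, contradicting \neg q; so \neg p.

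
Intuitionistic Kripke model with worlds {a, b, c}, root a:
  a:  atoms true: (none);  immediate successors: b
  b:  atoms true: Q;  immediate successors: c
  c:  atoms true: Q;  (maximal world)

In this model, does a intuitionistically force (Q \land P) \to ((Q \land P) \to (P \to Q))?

Yes

a \Vdash (Q \land P) \to ((Q \land P) \to (P \to Q)) vacuously: no world accessible from a forces the antecedent Q \land P.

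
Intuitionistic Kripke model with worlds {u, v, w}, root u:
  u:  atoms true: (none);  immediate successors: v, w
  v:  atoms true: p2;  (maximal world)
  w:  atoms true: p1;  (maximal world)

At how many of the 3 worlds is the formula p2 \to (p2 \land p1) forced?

u: does not force it — u \nVdash p2 \to (p2 \land p1): at the accessible world v, v \Vdash p2 but v \nVdash p2 \land p1.
v: does not force it.
w: forces it.
Worlds forcing the formula: {w}.

1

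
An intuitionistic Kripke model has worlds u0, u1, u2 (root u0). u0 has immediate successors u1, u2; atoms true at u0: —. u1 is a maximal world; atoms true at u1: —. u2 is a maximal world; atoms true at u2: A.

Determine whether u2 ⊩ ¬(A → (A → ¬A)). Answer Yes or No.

u2 ⊩ ¬(A → (A → ¬A)): no world accessible from u2 forces A → (A → ¬A).

Yes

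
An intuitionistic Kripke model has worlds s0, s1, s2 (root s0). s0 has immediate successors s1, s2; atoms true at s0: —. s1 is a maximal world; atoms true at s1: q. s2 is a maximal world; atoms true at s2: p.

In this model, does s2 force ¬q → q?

s2 ⊮ ¬q → q: already at s2 itself, s2 ⊩ ¬q but s2 ⊮ q.
s2 lacks atom q, so s2 ⊮ q.

No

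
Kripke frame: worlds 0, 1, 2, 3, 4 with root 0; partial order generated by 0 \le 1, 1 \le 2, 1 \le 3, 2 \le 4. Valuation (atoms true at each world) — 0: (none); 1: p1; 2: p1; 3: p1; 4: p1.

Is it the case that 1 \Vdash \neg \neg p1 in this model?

1 \Vdash \neg \neg p1: no world accessible from 1 forces \neg p1.

Yes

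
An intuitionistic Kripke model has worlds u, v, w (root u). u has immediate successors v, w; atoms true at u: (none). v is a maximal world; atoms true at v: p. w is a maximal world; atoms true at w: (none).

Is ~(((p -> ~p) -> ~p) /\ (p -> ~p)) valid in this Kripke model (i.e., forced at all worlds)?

No

Not every world: u ||-/- ~(((p -> ~p) -> ~p) /\ (p -> ~p)).
u ||-/- ~(((p -> ~p) -> ~p) /\ (p -> ~p)) since w is accessible from u and w ||- ((p -> ~p) -> ~p) /\ (p -> ~p).
w ||- ((p -> ~p) -> ~p) /\ (p -> ~p) since w forces both conjuncts.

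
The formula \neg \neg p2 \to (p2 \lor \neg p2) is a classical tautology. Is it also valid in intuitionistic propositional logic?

This is a variant of double-negation elimination (deriving excluded middle from double negation), which is not intuitionistically valid.
A Kripke countermodel: worlds 0, 1; order generated by 0 \le 1; atoms true at each world — 0:{}; 1:{p2}.
0 \nVdash \neg \neg p2 \to (p2 \lor \neg p2): already at 0 itself, 0 \Vdash \neg \neg p2 but 0 \nVdash p2 \lor \neg p2.
0 \nVdash p2 \lor \neg p2: neither disjunct is forced at 0.
0 lacks atom p2, so 0 \nVdash p2.
So the root 0 does not force the formula.

No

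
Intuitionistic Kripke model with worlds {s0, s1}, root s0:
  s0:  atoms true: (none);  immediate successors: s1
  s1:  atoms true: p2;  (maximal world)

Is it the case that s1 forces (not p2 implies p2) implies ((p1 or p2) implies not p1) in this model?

Yes

s1 forces (not p2 implies p2) implies ((p1 or p2) implies not p1): every world accessible from s1 that forces not p2 implies p2 (namely s1) also forces (p1 or p2) implies not p1.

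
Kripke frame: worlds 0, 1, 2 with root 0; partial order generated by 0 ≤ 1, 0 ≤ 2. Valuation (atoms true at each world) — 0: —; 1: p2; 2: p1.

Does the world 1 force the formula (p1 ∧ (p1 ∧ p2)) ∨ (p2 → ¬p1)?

1 ⊩ (p1 ∧ (p1 ∧ p2)) ∨ (p2 → ¬p1) via the disjunct p2 → ¬p1.

Yes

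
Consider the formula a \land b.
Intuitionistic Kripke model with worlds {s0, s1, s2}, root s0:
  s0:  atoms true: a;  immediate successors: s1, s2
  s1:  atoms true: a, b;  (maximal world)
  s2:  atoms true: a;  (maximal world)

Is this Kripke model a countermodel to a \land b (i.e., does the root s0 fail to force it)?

s0 \nVdash a \land b since s0 fails b.
So the root s0 does not force a \land b; the model is a countermodel.

Yes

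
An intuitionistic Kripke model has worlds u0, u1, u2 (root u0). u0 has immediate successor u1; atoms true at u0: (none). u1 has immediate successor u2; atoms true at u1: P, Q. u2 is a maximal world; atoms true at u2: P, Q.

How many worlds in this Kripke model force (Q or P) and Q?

2

u0: does not force it — u0 does not force (Q or P) and Q since u0 fails Q or P.
u1: forces it.
u2: forces it.
Worlds forcing the formula: {u1, u2}.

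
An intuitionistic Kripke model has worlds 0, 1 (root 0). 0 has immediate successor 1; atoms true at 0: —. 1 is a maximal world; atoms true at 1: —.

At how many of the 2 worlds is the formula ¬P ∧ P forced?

0

0: does not force it — 0 ⊮ ¬P ∧ P since 0 fails P.
1: does not force it — 1 ⊮ ¬P ∧ P since 1 fails P.
Worlds forcing the formula: { }.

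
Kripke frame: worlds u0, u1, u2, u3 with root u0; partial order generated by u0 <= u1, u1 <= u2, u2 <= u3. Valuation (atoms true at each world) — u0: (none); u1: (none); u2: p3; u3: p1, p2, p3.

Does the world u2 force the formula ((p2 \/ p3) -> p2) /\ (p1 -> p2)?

No

u2 ||-/- ((p2 \/ p3) -> p2) /\ (p1 -> p2) since u2 fails (p2 \/ p3) -> p2.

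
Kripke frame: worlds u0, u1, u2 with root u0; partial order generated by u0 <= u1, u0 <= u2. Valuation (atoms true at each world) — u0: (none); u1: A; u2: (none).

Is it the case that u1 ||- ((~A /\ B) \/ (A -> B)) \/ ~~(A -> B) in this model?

No

u1 ||-/- ((~A /\ B) \/ (A -> B)) \/ ~~(A -> B): neither disjunct is forced at u1.
u1 ||-/- (~A /\ B) \/ (A -> B): neither disjunct is forced at u1.
u1 ||-/- ~A /\ B since u1 fails ~A.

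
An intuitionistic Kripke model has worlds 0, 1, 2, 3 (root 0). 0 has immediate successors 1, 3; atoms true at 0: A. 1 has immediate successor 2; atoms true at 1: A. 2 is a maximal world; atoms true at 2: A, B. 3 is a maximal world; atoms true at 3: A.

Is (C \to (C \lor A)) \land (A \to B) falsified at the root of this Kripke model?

Yes

0 \nVdash (C \to (C \lor A)) \land (A \to B) since 0 fails A \to B.
So the root 0 does not force (C \to (C \lor A)) \land (A \to B); the model is a countermodel.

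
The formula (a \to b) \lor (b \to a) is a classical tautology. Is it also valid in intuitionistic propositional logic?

No

This is the Gödel–Dummett linearity axiom, which is not intuitionistically valid.
A Kripke countermodel: worlds u, v, w; order generated by u \le v, u \le w; atoms true at each world — u:{}; v:{a}; w:{b}.
u \nVdash (a \to b) \lor (b \to a): neither disjunct is forced at u.
u \nVdash a \to b: at the accessible world v, v \Vdash a but v \nVdash b.
v lacks atom b, so v \nVdash b.
So the root u does not force the formula.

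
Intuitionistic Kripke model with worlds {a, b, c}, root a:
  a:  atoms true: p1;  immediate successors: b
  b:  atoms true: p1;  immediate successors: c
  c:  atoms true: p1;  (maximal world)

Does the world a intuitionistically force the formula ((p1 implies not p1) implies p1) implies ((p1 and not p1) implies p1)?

Yes

a forces ((p1 implies not p1) implies p1) implies ((p1 and not p1) implies p1): every world accessible from a that forces (p1 implies not p1) implies p1 (namely a, b, c) also forces (p1 and not p1) implies p1.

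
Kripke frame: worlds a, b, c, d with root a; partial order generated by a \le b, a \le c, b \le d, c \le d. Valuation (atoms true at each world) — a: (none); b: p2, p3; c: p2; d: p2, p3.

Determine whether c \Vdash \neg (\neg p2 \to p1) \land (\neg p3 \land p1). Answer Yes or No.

c \nVdash \neg (\neg p2 \to p1) \land (\neg p3 \land p1) since c fails \neg (\neg p2 \to p1).

No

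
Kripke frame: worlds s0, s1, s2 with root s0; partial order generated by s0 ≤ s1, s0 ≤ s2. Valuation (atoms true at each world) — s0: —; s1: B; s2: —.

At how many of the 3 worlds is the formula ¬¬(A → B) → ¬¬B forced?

s0: does not force it — s0 ⊮ ¬¬(A → B) → ¬¬B: already at s0 itself, s0 ⊩ ¬¬(A → B) but s0 ⊮ ¬¬B.
s1: forces it.
s2: does not force it — s2 ⊮ ¬¬(A → B) → ¬¬B: already at s2 itself, s2 ⊩ ¬¬(A → B) but s2 ⊮ ¬¬B.
Worlds forcing the formula: {s1}.

1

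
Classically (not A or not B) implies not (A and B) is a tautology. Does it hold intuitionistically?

Yes

This is a constructively valid De Morgan direction (disjunction of negations to negated conjunction), which is intuitionistically derivable.
If not A holds at a world then no accessible world forces A, hence none forces A and B; likewise for not B.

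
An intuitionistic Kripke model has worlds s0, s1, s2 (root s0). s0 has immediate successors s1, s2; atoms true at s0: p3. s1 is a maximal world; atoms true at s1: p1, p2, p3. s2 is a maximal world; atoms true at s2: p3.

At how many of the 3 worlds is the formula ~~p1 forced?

s0: does not force it — s0 ||-/- ~~p1 since s2 is accessible from s0 and s2 ||- ~p1.
s1: forces it.
s2: does not force it — s2 ||-/- ~~p1 since s2 is accessible from s2 and s2 ||- ~p1.
Worlds forcing the formula: {s1}.

1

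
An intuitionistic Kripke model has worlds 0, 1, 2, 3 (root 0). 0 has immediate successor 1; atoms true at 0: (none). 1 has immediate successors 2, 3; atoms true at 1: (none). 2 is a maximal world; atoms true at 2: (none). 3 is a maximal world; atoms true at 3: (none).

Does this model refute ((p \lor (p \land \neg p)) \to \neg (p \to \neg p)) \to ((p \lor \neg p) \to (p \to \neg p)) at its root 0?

No

0 \Vdash ((p \lor (p \land \neg p)) \to \neg (p \to \neg p)) \to ((p \lor \neg p) \to (p \to \neg p)): every world accessible from 0 that forces (p \lor (p \land \neg p)) \to \neg (p \to \neg p) (namely 0, 1, 2, 3) also forces (p \lor \neg p) \to (p \to \neg p).
So the root 0 forces ((p \lor (p \land \neg p)) \to \neg (p \to \neg p)) \to ((p \lor \neg p) \to (p \to \neg p)); the model is not a countermodel.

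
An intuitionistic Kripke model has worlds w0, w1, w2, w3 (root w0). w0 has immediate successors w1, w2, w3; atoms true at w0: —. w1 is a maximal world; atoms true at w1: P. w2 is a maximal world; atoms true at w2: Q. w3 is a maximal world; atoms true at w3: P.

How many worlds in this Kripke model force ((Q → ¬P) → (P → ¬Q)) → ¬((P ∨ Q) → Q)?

w0: does not force it — w0 ⊮ ((Q → ¬P) → (P → ¬Q)) → ¬((P ∨ Q) → Q): already at w0 itself, w0 ⊩ (Q → ¬P) → (P → ¬Q) but w0 ⊮ ¬((P ∨ Q) → Q).
w1: forces it.
w2: does not force it — w2 ⊮ ((Q → ¬P) → (P → ¬Q)) → ¬((P ∨ Q) → Q): already at w2 itself, w2 ⊩ (Q → ¬P) → (P → ¬Q) but w2 ⊮ ¬((P ∨ Q) → Q).
w3: forces it.
Worlds forcing the formula: {w1, w3}.

2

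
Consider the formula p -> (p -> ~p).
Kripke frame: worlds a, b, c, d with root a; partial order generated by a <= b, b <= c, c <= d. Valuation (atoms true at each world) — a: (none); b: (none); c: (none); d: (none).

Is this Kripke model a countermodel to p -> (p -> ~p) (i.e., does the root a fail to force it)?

No

a ||- p -> (p -> ~p) vacuously: no world accessible from a forces the antecedent p.
So the root a forces p -> (p -> ~p); the model is not a countermodel.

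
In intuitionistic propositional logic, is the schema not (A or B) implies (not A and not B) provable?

This is a constructively valid De Morgan direction (negated disjunction to conjunction of negations), which is intuitionistically derivable.
From not (A or B): if A held then A or B would, contradiction — so not A; similarly not B.

Yes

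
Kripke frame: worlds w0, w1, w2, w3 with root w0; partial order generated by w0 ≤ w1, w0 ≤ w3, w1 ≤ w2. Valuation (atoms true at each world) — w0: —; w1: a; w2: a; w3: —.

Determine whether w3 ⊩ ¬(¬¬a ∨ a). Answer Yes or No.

w3 ⊩ ¬(¬¬a ∨ a): no world accessible from w3 forces ¬¬a ∨ a.

Yes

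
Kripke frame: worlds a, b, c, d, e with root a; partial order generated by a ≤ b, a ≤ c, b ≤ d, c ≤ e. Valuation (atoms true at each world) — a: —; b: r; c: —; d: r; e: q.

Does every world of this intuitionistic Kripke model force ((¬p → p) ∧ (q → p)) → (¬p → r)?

a ⊩ ((¬p → p) ∧ (q → p)) → (¬p → r) vacuously: no world accessible from a forces the antecedent (¬p → p) ∧ (q → p).
Since the root a forces ((¬p → p) ∧ (q → p)) → (¬p → r) and forcing is persistent (monotone upward), every world forces it.

Yes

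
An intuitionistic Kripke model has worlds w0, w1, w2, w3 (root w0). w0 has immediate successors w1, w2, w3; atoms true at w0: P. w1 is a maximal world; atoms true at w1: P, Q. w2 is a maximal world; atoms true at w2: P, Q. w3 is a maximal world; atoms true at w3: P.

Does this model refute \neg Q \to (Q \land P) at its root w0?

w0 \nVdash \neg Q \to (Q \land P): at the accessible world w3, w3 \Vdash \neg Q but w3 \nVdash Q \land P.
w3 \nVdash Q \land P since w3 fails Q.
So the root w0 does not force \neg Q \to (Q \land P); the model is a countermodel.

Yes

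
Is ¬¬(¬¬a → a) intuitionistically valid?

This is the double negation of double-negation elimination, which is intuitionistically derivable.
By Glivenko's theorem the double negation of any classical propositional tautology is intuitionistically provable; ¬¬a → a is classically a tautology.

Yes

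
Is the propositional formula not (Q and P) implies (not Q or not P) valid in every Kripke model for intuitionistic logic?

This is the constructively invalid direction of De Morgan's law for conjunction, which is not intuitionistically valid.
A Kripke countermodel: worlds a, b, c; order generated by a <= b, a <= c; atoms true at each world — a:{}; b:{Q}; c:{P}.
a does not force not (Q and P) implies (not Q or not P): already at a itself, a forces not (Q and P) but a does not force not Q or not P.
a does not force not Q or not P: neither disjunct is forced at a.
a does not force not Q since b is accessible from a and b forces Q.
So the root a does not force the formula.

No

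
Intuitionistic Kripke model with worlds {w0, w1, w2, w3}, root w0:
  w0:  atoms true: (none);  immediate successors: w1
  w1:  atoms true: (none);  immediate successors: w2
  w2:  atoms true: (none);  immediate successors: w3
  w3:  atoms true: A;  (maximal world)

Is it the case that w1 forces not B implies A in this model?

No

w1 does not force not B implies A: already at w1 itself, w1 forces not B but w1 does not force A.
w1 lacks atom A, so w1 does not force A.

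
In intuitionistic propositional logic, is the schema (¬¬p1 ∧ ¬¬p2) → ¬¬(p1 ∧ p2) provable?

This is the distribution of double negation over conjunction, which is intuitionistically derivable.
Assume ¬¬p1, ¬¬p2, and ¬(p1 ∧ p2). From p1 we'd get ¬p2 (since p1 ∧ p2 is refuted), contradicting ¬¬p2; so ¬p1, contradicting ¬¬p1.

Yes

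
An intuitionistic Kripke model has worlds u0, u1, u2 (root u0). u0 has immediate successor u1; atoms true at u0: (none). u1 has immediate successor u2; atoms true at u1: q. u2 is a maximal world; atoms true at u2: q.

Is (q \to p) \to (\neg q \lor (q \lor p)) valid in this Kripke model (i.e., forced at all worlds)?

Yes

u0 \Vdash (q \to p) \to (\neg q \lor (q \lor p)) vacuously: no world accessible from u0 forces the antecedent q \to p.
Since the root u0 forces (q \to p) \to (\neg q \lor (q \lor p)) and forcing is persistent (monotone upward), every world forces it.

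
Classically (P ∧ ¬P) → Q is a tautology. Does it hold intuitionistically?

Yes

This is an instance of ex falso quodlibet, which is intuitionistically derivable.
No world can force both P and ¬P, so the antecedent P ∧ ¬P is never forced and the implication holds vacuously at every world.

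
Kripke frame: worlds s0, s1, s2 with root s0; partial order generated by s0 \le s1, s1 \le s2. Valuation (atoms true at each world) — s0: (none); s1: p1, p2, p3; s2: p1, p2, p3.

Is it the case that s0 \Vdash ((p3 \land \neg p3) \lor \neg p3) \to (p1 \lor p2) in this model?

Yes

s0 \Vdash ((p3 \land \neg p3) \lor \neg p3) \to (p1 \lor p2) vacuously: no world accessible from s0 forces the antecedent (p3 \land \neg p3) \lor \neg p3.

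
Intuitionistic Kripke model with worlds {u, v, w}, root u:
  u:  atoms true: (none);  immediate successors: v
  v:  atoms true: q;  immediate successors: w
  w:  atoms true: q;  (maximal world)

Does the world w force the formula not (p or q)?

w does not force not (p or q) since w is accessible from w and w forces p or q.
w forces p or q via the disjunct q.

No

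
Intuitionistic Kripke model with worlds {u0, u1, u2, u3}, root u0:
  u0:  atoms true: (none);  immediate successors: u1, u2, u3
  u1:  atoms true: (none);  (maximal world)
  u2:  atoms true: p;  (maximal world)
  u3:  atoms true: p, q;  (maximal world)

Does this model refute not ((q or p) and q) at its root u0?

u0 does not force not ((q or p) and q) since u3 is accessible from u0 and u3 forces (q or p) and q.
u3 forces (q or p) and q since u3 forces both conjuncts.
So the root u0 does not force not ((q or p) and q); the model is a countermodel.

Yes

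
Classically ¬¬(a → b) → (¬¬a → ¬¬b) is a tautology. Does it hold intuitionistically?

Yes

This is the distribution of double negation over implication, which is intuitionistically derivable.
Assume ¬¬(a → b) and ¬¬a; suppose ¬b. Then a → b would give ¬a (by contraposition), contradicting ¬¬a; so ¬(a → b), contradicting ¬¬(a → b). Hence ¬¬b.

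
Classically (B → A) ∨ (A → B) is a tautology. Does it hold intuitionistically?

This is the Gödel–Dummett linearity axiom, which is not intuitionistically valid.
A Kripke countermodel: worlds u, v, w; order generated by u ≤ v, u ≤ w; atoms true at each world — u:{}; v:{B}; w:{A}.
u ⊮ (B → A) ∨ (A → B): neither disjunct is forced at u.
u ⊮ B → A: at the accessible world v, v ⊩ B but v ⊮ A.
v lacks atom A, so v ⊮ A.
So the root u does not force the formula.

No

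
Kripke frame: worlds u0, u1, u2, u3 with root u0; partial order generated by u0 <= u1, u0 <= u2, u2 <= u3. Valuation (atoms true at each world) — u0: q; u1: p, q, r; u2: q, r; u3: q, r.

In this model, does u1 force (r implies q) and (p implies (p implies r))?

u1 forces (r implies q) and (p implies (p implies r)) since u1 forces both conjuncts.

Yes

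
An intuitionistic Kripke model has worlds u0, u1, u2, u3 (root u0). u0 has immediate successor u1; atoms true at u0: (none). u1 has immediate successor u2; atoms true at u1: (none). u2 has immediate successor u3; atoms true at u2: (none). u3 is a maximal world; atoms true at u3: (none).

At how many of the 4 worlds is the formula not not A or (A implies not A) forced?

4

u0: forces it.
u1: forces it.
u2: forces it.
u3: forces it.
Worlds forcing the formula: {u0, u1, u2, u3}.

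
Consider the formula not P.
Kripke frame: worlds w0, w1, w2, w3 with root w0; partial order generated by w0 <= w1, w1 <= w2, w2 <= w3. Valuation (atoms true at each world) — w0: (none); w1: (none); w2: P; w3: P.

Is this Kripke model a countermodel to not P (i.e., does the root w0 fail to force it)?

w0 does not force not P since w2 is accessible from w0 and w2 forces P.
So the root w0 does not force not P; the model is a countermodel.

Yes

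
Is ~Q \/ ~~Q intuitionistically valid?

This is the weak law of excluded middle, which is not intuitionistically valid.
A Kripke countermodel: worlds a, b, c; order generated by a <= b, a <= c; atoms true at each world — a:{}; b:{Q}; c:{}.
a ||-/- ~Q \/ ~~Q: neither disjunct is forced at a.
a ||-/- ~Q since b is accessible from a and b ||- Q.
So the root a does not force the formula.

No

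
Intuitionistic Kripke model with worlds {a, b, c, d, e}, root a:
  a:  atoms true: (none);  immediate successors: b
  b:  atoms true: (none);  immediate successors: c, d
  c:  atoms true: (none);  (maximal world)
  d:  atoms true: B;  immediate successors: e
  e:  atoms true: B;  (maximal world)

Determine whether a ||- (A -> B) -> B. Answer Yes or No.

a ||-/- (A -> B) -> B: already at a itself, a ||- A -> B but a ||-/- B.
a lacks atom B, so a ||-/- B.

No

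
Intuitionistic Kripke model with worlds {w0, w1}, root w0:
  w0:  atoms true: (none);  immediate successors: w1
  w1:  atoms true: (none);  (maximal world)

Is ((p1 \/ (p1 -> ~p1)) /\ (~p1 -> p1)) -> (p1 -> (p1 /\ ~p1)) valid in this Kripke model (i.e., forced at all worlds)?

w0 ||- ((p1 \/ (p1 -> ~p1)) /\ (~p1 -> p1)) -> (p1 -> (p1 /\ ~p1)) vacuously: no world accessible from w0 forces the antecedent (p1 \/ (p1 -> ~p1)) /\ (~p1 -> p1).
Since the root w0 forces ((p1 \/ (p1 -> ~p1)) /\ (~p1 -> p1)) -> (p1 -> (p1 /\ ~p1)) and forcing is persistent (monotone upward), every world forces it.

Yes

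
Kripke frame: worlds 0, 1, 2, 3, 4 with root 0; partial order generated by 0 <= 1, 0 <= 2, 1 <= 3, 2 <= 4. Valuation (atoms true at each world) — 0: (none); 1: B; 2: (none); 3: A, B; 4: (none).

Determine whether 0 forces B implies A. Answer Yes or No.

No

0 does not force B implies A: at the accessible world 1, 1 forces B but 1 does not force A.
1 lacks atom A, so 1 does not force A.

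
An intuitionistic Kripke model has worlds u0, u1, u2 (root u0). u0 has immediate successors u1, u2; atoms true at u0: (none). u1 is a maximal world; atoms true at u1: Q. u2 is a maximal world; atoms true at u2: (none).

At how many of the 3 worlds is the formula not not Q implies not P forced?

u0: forces it.
u1: forces it.
u2: forces it.
Worlds forcing the formula: {u0, u1, u2}.

3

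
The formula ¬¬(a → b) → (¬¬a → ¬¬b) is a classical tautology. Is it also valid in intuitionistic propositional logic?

This is the distribution of double negation over implication, which is intuitionistically derivable.
Assume ¬¬(a → b) and ¬¬a; suppose ¬b. Then a → b would give ¬a (by contraposition), contradicting ¬¬a; so ¬(a → b), contradicting ¬¬(a → b). Hence ¬¬b.

Yes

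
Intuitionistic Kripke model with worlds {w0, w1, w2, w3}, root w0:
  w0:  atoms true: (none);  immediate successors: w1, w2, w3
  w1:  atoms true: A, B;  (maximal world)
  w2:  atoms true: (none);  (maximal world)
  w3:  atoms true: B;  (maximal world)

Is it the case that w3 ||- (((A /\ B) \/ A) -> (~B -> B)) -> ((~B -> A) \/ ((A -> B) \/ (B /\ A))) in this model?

w3 ||- (((A /\ B) \/ A) -> (~B -> B)) -> ((~B -> A) \/ ((A -> B) \/ (B /\ A))): every world accessible from w3 that forces ((A /\ B) \/ A) -> (~B -> B) (namely w3) also forces (~B -> A) \/ ((A -> B) \/ (B /\ A)).

Yes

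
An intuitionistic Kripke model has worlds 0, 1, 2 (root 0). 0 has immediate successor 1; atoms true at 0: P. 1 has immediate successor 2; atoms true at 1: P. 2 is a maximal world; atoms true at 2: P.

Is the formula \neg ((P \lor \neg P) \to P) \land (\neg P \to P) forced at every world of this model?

Not every world: 0 \nVdash \neg ((P \lor \neg P) \to P) \land (\neg P \to P).
0 \nVdash \neg ((P \lor \neg P) \to P) \land (\neg P \to P) since 0 fails \neg ((P \lor \neg P) \to P).

No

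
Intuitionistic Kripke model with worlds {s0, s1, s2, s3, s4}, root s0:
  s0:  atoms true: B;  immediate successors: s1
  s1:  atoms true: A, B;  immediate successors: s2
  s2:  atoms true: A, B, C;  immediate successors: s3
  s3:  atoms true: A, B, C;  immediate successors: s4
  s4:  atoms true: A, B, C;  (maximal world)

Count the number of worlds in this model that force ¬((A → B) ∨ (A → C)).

0

s0: does not force it — s0 ⊮ ¬((A → B) ∨ (A → C)) since s0 is accessible from s0 and s0 ⊩ (A → B) ∨ (A → C).
s1: does not force it — s1 ⊮ ¬((A → B) ∨ (A → C)) since s1 is accessible from s1 and s1 ⊩ (A → B) ∨ (A → C).
s2: does not force it — s2 ⊮ ¬((A → B) ∨ (A → C)) since s2 is accessible from s2 and s2 ⊩ (A → B) ∨ (A → C).
s3: does not force it.
s4: does not force it.
Worlds forcing the formula: { }.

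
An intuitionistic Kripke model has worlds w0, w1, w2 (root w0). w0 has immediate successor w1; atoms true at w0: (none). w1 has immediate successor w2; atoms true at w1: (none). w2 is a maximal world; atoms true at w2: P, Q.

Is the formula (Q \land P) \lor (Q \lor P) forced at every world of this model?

Not every world: w0 \nVdash (Q \land P) \lor (Q \lor P).
w0 \nVdash (Q \land P) \lor (Q \lor P): neither disjunct is forced at w0.
w0 \nVdash Q \land P since w0 fails Q.

No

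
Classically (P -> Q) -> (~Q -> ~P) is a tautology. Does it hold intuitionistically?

Yes

This is the forward direction of contraposition, which is intuitionistically derivable.
Assume P -> Q and ~Q. If P held then Q would follow, contradicting ~Q; so ~P.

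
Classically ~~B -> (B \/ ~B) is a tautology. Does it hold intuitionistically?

This is a variant of double-negation elimination (deriving excluded middle from double negation), which is not intuitionistically valid.
A Kripke countermodel: worlds u0, u1; order generated by u0 <= u1; atoms true at each world — u0:{}; u1:{B}.
u0 ||-/- ~~B -> (B \/ ~B): already at u0 itself, u0 ||- ~~B but u0 ||-/- B \/ ~B.
u0 ||-/- B \/ ~B: neither disjunct is forced at u0.
u0 lacks atom B, so u0 ||-/- B.
So the root u0 does not force the formula.

No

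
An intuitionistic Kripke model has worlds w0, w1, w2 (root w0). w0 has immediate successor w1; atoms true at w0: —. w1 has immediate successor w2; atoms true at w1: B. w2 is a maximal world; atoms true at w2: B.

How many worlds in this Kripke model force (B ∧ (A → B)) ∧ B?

2

w0: does not force it — w0 ⊮ (B ∧ (A → B)) ∧ B since w0 fails B ∧ (A → B).
w1: forces it.
w2: forces it.
Worlds forcing the formula: {w1, w2}.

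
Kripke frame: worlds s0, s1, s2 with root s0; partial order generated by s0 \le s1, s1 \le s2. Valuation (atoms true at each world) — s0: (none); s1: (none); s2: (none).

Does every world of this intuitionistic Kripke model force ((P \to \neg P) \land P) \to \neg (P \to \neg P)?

s0 \Vdash ((P \to \neg P) \land P) \to \neg (P \to \neg P) vacuously: no world accessible from s0 forces the antecedent (P \to \neg P) \land P.
Since the root s0 forces ((P \to \neg P) \land P) \to \neg (P \to \neg P) and forcing is persistent (monotone upward), every world forces it.

Yes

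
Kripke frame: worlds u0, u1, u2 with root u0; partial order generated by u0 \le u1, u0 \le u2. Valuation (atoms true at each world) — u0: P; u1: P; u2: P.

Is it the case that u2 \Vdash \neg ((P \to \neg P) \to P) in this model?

u2 \nVdash \neg ((P \to \neg P) \to P) since u2 is accessible from u2 and u2 \Vdash (P \to \neg P) \to P.
u2 \Vdash (P \to \neg P) \to P vacuously: no world accessible from u2 forces the antecedent P \to \neg P.

No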